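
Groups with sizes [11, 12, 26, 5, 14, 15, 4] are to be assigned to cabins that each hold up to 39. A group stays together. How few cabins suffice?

Total = 26 + 15 + 14 + 12 + 11 + 5 + 4 = 87.
Lower bound: ⌈87/39⌉ = 3 cabins.
A packing using 3 cabins:
  cabin 1: 26 + 12 = 38
  cabin 2: 15 + 14 + 5 + 4 = 38
  cabin 3: 11 = 11
This matches the lower bound, so 3 is optimal.

3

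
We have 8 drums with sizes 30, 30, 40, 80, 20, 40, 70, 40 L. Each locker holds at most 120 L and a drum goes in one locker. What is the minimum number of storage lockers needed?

3

Total = 80 + 70 + 40 + 40 + 40 + 30 + 30 + 20 = 350 L.
Lower bound: ⌈350/120⌉ = 3 storage lockers.
A packing using 3 storage lockers:
  locker 1: 80 + 40 = 120
  locker 2: 70 + 40 = 110
  locker 3: 40 + 30 + 30 + 20 = 120
This matches the lower bound, so 3 is optimal.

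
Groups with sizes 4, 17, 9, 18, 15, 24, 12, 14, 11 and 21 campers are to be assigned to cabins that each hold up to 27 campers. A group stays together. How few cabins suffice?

Total = 24 + 21 + 18 + 17 + 15 + 14 + 12 + 11 + 9 + 4 = 145 campers.
Lower bound: ⌈145/27⌉ = 6 cabins.
A packing using 6 cabins:
  cabin 1: 24 = 24
  cabin 2: 21 + 4 = 25
  cabin 3: 18 + 9 = 27
  cabin 4: 17 = 17
  cabin 5: 15 + 12 = 27
  cabin 6: 14 + 11 = 25
This matches the lower bound, so 6 is optimal.

6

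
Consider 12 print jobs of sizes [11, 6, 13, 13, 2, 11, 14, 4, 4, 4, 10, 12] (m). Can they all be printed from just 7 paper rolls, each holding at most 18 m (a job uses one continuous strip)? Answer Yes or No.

Yes

A valid assignment using 7 paper rolls:
  roll 1: 14 + 4 = 18
  roll 2: 13 + 4 = 17
  roll 3: 13 + 4 = 17
  roll 4: 12 + 6 = 18
  roll 5: 11 + 2 = 13
  roll 6: 11 = 11
  roll 7: 10 = 10
Every load is within 18 m, so 7 paper rolls suffice.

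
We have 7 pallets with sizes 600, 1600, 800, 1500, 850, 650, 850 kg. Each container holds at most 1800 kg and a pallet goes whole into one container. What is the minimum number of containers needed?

5

Total = 1600 + 1500 + 850 + 850 + 800 + 650 + 600 = 6850 kg.
Lower bound: ⌈6850/1800⌉ = 4 containers.
A packing using 5 containers:
  container 1: 1600 = 1600
  container 2: 1500 = 1500
  container 3: 850 + 850 = 1700
  container 4: 800 + 650 = 1450
  container 5: 600 = 600
No arrangement into 4 containers stays within capacity, so 5 is optimal.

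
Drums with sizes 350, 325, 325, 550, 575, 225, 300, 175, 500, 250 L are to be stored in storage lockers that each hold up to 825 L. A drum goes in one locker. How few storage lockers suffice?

5

Total = 575 + 550 + 500 + 350 + 325 + 325 + 300 + 250 + 225 + 175 = 3575 L.
Lower bound: ⌈3575/825⌉ = 5 storage lockers.
A packing using 5 storage lockers:
  locker 1: 575 + 250 = 825
  locker 2: 550 + 225 = 775
  locker 3: 500 + 325 = 825
  locker 4: 350 + 325 = 675
  locker 5: 300 + 175 = 475
This matches the lower bound, so 5 is optimal.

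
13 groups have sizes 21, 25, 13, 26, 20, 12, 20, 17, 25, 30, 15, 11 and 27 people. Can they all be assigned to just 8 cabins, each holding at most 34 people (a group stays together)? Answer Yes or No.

Total = 262 people; ⌈262/34⌉ = 8.
The bound of 8 does not rule out 8, but exhaustive search shows no assignment into 8 cabins of capacity 34 people exists — the minimum is 9.

No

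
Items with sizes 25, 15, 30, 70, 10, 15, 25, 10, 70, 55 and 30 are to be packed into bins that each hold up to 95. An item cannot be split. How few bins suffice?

Total = 70 + 70 + 55 + 30 + 30 + 25 + 25 + 15 + 15 + 10 + 10 = 355.
Lower bound: ⌈355/95⌉ = 4 bins.
A packing using 4 bins:
  bin 1: 70 + 25 = 95
  bin 2: 70 + 25 = 95
  bin 3: 55 + 30 + 10 = 95
  bin 4: 30 + 15 + 15 + 10 = 70
This matches the lower bound, so 4 is optimal.

4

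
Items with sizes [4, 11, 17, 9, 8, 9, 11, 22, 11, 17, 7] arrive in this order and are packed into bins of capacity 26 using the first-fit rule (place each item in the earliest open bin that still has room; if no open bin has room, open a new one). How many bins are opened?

6

  4 → bin 1 (new)  [load 4/26]
  11 → bin 1  [load 15/26]
  17 → bin 2 (new)  [load 17/26]
  9 → bin 1  [load 24/26]
  8 → bin 2  [load 25/26]
  9 → bin 3 (new)  [load 9/26]
  11 → bin 3  [load 20/26]
  22 → bin 4 (new)  [load 22/26]
  11 → bin 5 (new)  [load 11/26]
  17 → bin 6 (new)  [load 17/26]
  7 → bin 5  [load 18/26]
6 bins opened.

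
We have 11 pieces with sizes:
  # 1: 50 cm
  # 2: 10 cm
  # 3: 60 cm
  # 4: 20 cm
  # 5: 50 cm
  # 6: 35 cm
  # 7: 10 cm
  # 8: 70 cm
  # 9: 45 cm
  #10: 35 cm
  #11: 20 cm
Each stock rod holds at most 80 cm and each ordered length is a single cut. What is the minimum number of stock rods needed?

6

Total = 70 + 60 + 50 + 50 + 45 + 35 + 35 + 20 + 20 + 10 + 10 = 405 cm.
Lower bound: ⌈405/80⌉ = 6 stock rods.
A packing using 6 stock rods:
  stock rod 1: 70 + 10 = 80
  stock rod 2: 60 + 20 = 80
  stock rod 3: 50 + 20 + 10 = 80
  stock rod 4: 50 = 50
  stock rod 5: 45 + 35 = 80
  stock rod 6: 35 = 35
This matches the lower bound, so 6 is optimal.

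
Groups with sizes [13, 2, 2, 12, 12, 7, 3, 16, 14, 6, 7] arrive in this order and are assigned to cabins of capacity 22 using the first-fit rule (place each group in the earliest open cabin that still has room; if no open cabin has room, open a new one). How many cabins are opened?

  13 → cabin 1 (new)  [load 13/22]
  2 → cabin 1  [load 15/22]
  2 → cabin 1  [load 17/22]
  12 → cabin 2 (new)  [load 12/22]
  12 → cabin 3 (new)  [load 12/22]
  7 → cabin 2  [load 19/22]
  3 → cabin 1  [load 20/22]
  16 → cabin 4 (new)  [load 16/22]
  14 → cabin 5 (new)  [load 14/22]
  6 → cabin 3  [load 18/22]
  7 → cabin 5  [load 21/22]
5 cabins opened.

5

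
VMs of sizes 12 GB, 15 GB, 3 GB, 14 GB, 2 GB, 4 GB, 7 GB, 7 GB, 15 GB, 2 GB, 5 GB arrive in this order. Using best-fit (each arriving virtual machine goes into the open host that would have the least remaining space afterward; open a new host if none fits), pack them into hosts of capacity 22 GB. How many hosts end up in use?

  12 → host 1 (new)  [load 12/22]
  15 → host 2 (new)  [load 15/22]
  3 → host 2  [load 18/22]
  14 → host 3 (new)  [load 14/22]
  2 → host 2  [load 20/22]
  4 → host 3  [load 18/22]
  7 → host 1  [load 19/22]
  7 → host 4 (new)  [load 7/22]
  15 → host 4  [load 22/22]
  2 → host 2  [load 22/22]
  5 → host 5 (new)  [load 5/22]
5 hosts opened.

5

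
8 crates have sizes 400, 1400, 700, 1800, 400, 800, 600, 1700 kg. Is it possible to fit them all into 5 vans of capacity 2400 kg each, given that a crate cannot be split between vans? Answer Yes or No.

A valid assignment using 4 vans:
  van 1: 1800 + 600 = 2400
  van 2: 1700 + 700 = 2400
  van 3: 1400 + 800 = 2200
  van 4: 400 + 400 = 800
That uses only 4 ≤ 5, so 5 vans are enough.

Yes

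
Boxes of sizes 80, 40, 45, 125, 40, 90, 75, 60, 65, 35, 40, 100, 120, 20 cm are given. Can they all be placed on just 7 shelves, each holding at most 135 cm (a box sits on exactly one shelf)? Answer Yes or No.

No

Total = 935 cm; ⌈935/135⌉ = 7.
The bound of 7 does not rule out 7, but exhaustive search shows no assignment into 7 shelves of capacity 135 cm exists — the minimum is 8.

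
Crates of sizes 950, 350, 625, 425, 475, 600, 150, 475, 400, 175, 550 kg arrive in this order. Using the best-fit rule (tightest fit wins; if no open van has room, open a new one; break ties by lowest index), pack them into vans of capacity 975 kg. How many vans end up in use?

6

  950 → van 1 (new)  [load 950/975]
  350 → van 2 (new)  [load 350/975]
  625 → van 2  [load 975/975]
  425 → van 3 (new)  [load 425/975]
  475 → van 3  [load 900/975]
  600 → van 4 (new)  [load 600/975]
  150 → van 4  [load 750/975]
  475 → van 5 (new)  [load 475/975]
  400 → van 5  [load 875/975]
  175 → van 4  [load 925/975]
  550 → van 6 (new)  [load 550/975]
6 vans opened.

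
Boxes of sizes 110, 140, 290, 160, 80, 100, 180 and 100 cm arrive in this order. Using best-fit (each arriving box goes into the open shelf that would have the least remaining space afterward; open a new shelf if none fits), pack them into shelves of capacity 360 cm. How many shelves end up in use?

  110 → shelf 1 (new)  [load 110/360]
  140 → shelf 1  [load 250/360]
  290 → shelf 2 (new)  [load 290/360]
  160 → shelf 3 (new)  [load 160/360]
  80 → shelf 1  [load 330/360]
  100 → shelf 3  [load 260/360]
  180 → shelf 4 (new)  [load 180/360]
  100 → shelf 3  [load 360/360]
4 shelves opened.

4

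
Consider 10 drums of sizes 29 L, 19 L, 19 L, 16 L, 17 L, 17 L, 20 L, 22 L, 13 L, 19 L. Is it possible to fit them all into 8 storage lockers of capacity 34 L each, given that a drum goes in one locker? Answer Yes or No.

A valid assignment using 8 storage lockers:
  locker 1: 29 = 29
  locker 2: 22 = 22
  locker 3: 20 + 13 = 33
  locker 4: 19 = 19
  locker 5: 19 = 19
  locker 6: 19 = 19
  locker 7: 17 + 17 = 34
  locker 8: 16 = 16
Every load is within 34 L, so 8 storage lockers suffice.

Yes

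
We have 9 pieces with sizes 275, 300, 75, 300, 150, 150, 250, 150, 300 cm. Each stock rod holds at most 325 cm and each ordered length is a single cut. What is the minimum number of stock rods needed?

Total = 300 + 300 + 300 + 275 + 250 + 150 + 150 + 150 + 75 = 1950 cm.
Lower bound: ⌈1950/325⌉ = 6 stock rods.
A packing using 7 stock rods:
  stock rod 1: 300 = 300
  stock rod 2: 300 = 300
  stock rod 3: 300 = 300
  stock rod 4: 275 = 275
  stock rod 5: 250 + 75 = 325
  stock rod 6: 150 + 150 = 300
  stock rod 7: 150 = 150
No arrangement into 6 stock rods stays within capacity, so 7 is optimal.

7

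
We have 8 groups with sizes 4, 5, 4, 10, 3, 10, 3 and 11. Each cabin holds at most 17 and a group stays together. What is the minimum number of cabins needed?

Total = 11 + 10 + 10 + 5 + 4 + 4 + 3 + 3 = 50.
Lower bound: ⌈50/17⌉ = 3 cabins.
A packing using 3 cabins:
  cabin 1: 11 + 5 = 16
  cabin 2: 10 + 4 + 3 = 17
  cabin 3: 10 + 4 + 3 = 17
This matches the lower bound, so 3 is optimal.

3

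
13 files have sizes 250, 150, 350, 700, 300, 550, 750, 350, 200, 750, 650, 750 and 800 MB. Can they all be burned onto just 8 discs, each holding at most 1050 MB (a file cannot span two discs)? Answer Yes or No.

A valid assignment using 7 discs:
  disc 1: 800 + 250 = 1050
  disc 2: 750 + 300 = 1050
  disc 3: 750 + 200 = 950
  disc 4: 750 + 150 = 900
  disc 5: 700 + 350 = 1050
  disc 6: 650 + 350 = 1000
  disc 7: 550 = 550
That uses only 7 ≤ 8, so 8 discs are enough.

Yes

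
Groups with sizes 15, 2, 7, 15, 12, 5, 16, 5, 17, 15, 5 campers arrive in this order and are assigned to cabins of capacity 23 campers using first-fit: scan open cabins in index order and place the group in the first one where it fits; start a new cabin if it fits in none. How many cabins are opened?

6

  15 → cabin 1 (new)  [load 15/23]
  2 → cabin 1  [load 17/23]
  7 → cabin 2 (new)  [load 7/23]
  15 → cabin 2  [load 22/23]
  12 → cabin 3 (new)  [load 12/23]
  5 → cabin 1  [load 22/23]
  16 → cabin 4 (new)  [load 16/23]
  5 → cabin 3  [load 17/23]
  17 → cabin 5 (new)  [load 17/23]
  15 → cabin 6 (new)  [load 15/23]
  5 → cabin 3  [load 22/23]
6 cabins opened.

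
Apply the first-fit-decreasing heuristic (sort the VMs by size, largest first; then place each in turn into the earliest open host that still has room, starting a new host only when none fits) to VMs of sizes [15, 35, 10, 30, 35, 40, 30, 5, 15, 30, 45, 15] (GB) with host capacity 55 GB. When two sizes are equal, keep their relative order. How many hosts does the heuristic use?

Sorted descending: 45, 40, 35, 35, 30, 30, 30, 15, 15, 15, 10, 5.
  45 → host 1 (new)  [load 45/55]
  40 → host 2 (new)  [load 40/55]
  35 → host 3 (new)  [load 35/55]
  35 → host 4 (new)  [load 35/55]
  30 → host 5 (new)  [load 30/55]
  30 → host 6 (new)  [load 30/55]
  30 → host 7 (new)  [load 30/55]
  15 → host 2  [load 55/55]
  15 → host 3  [load 50/55]
  15 → host 4  [load 50/55]
  10 → host 1  [load 55/55]
  5 → host 3  [load 55/55]
7 hosts opened.

7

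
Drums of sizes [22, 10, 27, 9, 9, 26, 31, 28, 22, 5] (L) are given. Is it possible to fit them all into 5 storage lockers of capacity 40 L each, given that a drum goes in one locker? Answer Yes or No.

Total = 189 L; ⌈189/40⌉ = 5.
6 drums each exceed half the capacity and cannot share a locker, forcing at least 6 storage lockers.
At least 6 storage lockers are required, but only 5 are allowed.

No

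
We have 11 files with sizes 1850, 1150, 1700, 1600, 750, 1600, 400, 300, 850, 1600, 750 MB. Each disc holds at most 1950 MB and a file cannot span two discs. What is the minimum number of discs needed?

Total = 1850 + 1700 + 1600 + 1600 + 1600 + 1150 + 850 + 750 + 750 + 400 + 300 = 12550 MB.
Lower bound: ⌈12550/1950⌉ = 7 discs.
A packing using 8 discs:
  disc 1: 1850 = 1850
  disc 2: 1700 = 1700
  disc 3: 1600 + 300 = 1900
  disc 4: 1600 = 1600
  disc 5: 1600 = 1600
  disc 6: 1150 + 750 = 1900
  disc 7: 850 + 750 = 1600
  disc 8: 400 = 400
No arrangement into 7 discs stays within capacity, so 8 is optimal.

8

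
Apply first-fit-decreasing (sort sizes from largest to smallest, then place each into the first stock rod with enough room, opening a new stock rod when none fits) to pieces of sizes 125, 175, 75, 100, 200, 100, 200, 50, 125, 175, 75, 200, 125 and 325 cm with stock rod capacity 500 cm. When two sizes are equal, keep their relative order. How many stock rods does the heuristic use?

Sorted descending: 325, 200, 200, 200, 175, 175, 125, 125, 125, 100, 100, 75, 75, 50.
  325 → stock rod 1 (new)  [load 325/500]
  200 → stock rod 2 (new)  [load 200/500]
  200 → stock rod 2  [load 400/500]
  200 → stock rod 3 (new)  [load 200/500]
  175 → stock rod 1  [load 500/500]
  175 → stock rod 3  [load 375/500]
  125 → stock rod 3  [load 500/500]
  125 → stock rod 4 (new)  [load 125/500]
  125 → stock rod 4  [load 250/500]
  100 → stock rod 2  [load 500/500]
  100 → stock rod 4  [load 350/500]
  75 → stock rod 4  [load 425/500]
  75 → stock rod 4  [load 500/500]
  50 → stock rod 5 (new)  [load 50/500]
5 stock rods opened.

5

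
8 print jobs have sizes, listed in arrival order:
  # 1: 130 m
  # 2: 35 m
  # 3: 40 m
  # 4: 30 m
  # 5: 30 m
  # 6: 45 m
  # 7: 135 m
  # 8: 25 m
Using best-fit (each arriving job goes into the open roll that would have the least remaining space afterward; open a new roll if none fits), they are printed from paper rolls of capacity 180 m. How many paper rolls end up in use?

3

  130 → roll 1 (new)  [load 130/180]
  35 → roll 1  [load 165/180]
  40 → roll 2 (new)  [load 40/180]
  30 → roll 2  [load 70/180]
  30 → roll 2  [load 100/180]
  45 → roll 2  [load 145/180]
  135 → roll 3 (new)  [load 135/180]
  25 → roll 2  [load 170/180]
3 paper rolls opened.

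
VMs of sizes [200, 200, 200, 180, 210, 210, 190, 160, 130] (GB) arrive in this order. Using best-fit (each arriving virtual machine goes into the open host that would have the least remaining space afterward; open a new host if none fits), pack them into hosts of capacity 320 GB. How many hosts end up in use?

  200 → host 1 (new)  [load 200/320]
  200 → host 2 (new)  [load 200/320]
  200 → host 3 (new)  [load 200/320]
  180 → host 4 (new)  [load 180/320]
  210 → host 5 (new)  [load 210/320]
  210 → host 6 (new)  [load 210/320]
  190 → host 7 (new)  [load 190/320]
  160 → host 8 (new)  [load 160/320]
  130 → host 7  [load 320/320]
8 hosts opened.

8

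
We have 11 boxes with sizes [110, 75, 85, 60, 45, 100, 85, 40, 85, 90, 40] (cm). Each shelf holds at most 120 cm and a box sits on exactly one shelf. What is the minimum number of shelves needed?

Total = 110 + 100 + 90 + 85 + 85 + 85 + 75 + 60 + 45 + 40 + 40 = 815 cm.
Lower bound: ⌈815/120⌉ = 7 shelves.
A packing using 9 shelves:
  shelf 1: 110 = 110
  shelf 2: 100 = 100
  shelf 3: 90 = 90
  shelf 4: 85 = 85
  shelf 5: 85 = 85
  shelf 6: 85 = 85
  shelf 7: 75 + 45 = 120
  shelf 8: 60 + 40 = 100
  shelf 9: 40 = 40
No arrangement into 8 shelves stays within capacity, so 9 is optimal.

9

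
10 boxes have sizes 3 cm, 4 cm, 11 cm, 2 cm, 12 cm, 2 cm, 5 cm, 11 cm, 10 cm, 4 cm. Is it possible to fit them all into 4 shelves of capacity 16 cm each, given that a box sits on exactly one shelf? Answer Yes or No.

Yes

A valid assignment using 4 shelves:
  shelf 1: 12 + 4 = 16
  shelf 2: 11 + 5 = 16
  shelf 3: 11 + 3 + 2 = 16
  shelf 4: 10 + 4 + 2 = 16
Every load is within 16 cm, so 4 shelves suffice.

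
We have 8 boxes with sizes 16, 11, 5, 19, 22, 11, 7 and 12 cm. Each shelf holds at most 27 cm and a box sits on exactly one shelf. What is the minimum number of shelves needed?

4

Total = 22 + 19 + 16 + 12 + 11 + 11 + 7 + 5 = 103 cm.
Lower bound: ⌈103/27⌉ = 4 shelves.
A packing using 4 shelves:
  shelf 1: 22 + 5 = 27
  shelf 2: 19 + 7 = 26
  shelf 3: 16 + 11 = 27
  shelf 4: 12 + 11 = 23
This matches the lower bound, so 4 is optimal.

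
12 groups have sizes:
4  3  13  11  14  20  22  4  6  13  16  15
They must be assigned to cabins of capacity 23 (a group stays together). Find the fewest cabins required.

Total = 22 + 20 + 16 + 15 + 14 + 13 + 13 + 11 + 6 + 4 + 4 + 3 = 141.
Lower bound: ⌈141/23⌉ = 7 cabins.
A packing using 8 cabins:
  cabin 1: 22 = 22
  cabin 2: 20 + 3 = 23
  cabin 3: 16 + 6 = 22
  cabin 4: 15 + 4 + 4 = 23
  cabin 5: 14 = 14
  cabin 6: 13 = 13
  cabin 7: 13 = 13
  cabin 8: 11 = 11
No arrangement into 7 cabins stays within capacity, so 8 is optimal.

8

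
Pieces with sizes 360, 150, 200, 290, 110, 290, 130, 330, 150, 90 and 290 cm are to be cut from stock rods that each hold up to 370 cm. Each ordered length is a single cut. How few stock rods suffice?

8

Total = 360 + 330 + 290 + 290 + 290 + 200 + 150 + 150 + 130 + 110 + 90 = 2390 cm.
Lower bound: ⌈2390/370⌉ = 7 stock rods.
A packing using 8 stock rods:
  stock rod 1: 360 = 360
  stock rod 2: 330 = 330
  stock rod 3: 290 = 290
  stock rod 4: 290 = 290
  stock rod 5: 290 = 290
  stock rod 6: 200 + 150 = 350
  stock rod 7: 150 + 130 + 90 = 370
  stock rod 8: 110 = 110
No arrangement into 7 stock rods stays within capacity, so 8 is optimal.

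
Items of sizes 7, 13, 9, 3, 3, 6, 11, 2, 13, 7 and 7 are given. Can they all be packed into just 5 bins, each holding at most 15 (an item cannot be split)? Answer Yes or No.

Total = 81; ⌈81/15⌉ = 6.
At least 6 bins are required, but only 5 are allowed.

No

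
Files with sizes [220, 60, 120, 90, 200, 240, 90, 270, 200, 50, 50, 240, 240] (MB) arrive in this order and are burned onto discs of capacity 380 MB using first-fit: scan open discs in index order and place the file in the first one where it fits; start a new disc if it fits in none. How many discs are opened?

  220 → disc 1 (new)  [load 220/380]
  60 → disc 1  [load 280/380]
  120 → disc 2 (new)  [load 120/380]
  90 → disc 1  [load 370/380]
  200 → disc 2  [load 320/380]
  240 → disc 3 (new)  [load 240/380]
  90 → disc 3  [load 330/380]
  270 → disc 4 (new)  [load 270/380]
  200 → disc 5 (new)  [load 200/380]
  50 → disc 2  [load 370/380]
  50 → disc 3  [load 380/380]
  240 → disc 6 (new)  [load 240/380]
  240 → disc 7 (new)  [load 240/380]
7 discs opened.

7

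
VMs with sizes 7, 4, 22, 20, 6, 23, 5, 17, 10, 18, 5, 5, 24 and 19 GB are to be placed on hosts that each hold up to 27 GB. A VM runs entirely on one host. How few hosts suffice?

8

Total = 24 + 23 + 22 + 20 + 19 + 18 + 17 + 10 + 7 + 6 + 5 + 5 + 5 + 4 = 185 GB.
Lower bound: ⌈185/27⌉ = 7 hosts.
A packing using 8 hosts:
  host 1: 24 = 24
  host 2: 23 + 4 = 27
  host 3: 22 + 5 = 27
  host 4: 20 + 7 = 27
  host 5: 19 + 6 = 25
  host 6: 18 + 5 = 23
  host 7: 17 + 10 = 27
  host 8: 5 = 5
No arrangement into 7 hosts stays within capacity, so 8 is optimal.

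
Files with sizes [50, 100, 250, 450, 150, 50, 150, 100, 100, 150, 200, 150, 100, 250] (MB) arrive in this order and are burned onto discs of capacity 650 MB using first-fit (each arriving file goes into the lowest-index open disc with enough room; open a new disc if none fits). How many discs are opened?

4

  50 → disc 1 (new)  [load 50/650]
  100 → disc 1  [load 150/650]
  250 → disc 1  [load 400/650]
  450 → disc 2 (new)  [load 450/650]
  150 → disc 1  [load 550/650]
  50 → disc 1  [load 600/650]
  150 → disc 2  [load 600/650]
  100 → disc 3 (new)  [load 100/650]
  100 → disc 3  [load 200/650]
  150 → disc 3  [load 350/650]
  200 → disc 3  [load 550/650]
  150 → disc 4 (new)  [load 150/650]
  100 → disc 3  [load 650/650]
  250 → disc 4  [load 400/650]
4 discs opened.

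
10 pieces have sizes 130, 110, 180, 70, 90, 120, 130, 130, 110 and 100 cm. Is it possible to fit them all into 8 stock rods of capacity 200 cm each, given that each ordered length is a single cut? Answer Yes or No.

A valid assignment using 8 stock rods:
  stock rod 1: 180 = 180
  stock rod 2: 130 + 70 = 200
  stock rod 3: 130 = 130
  stock rod 4: 130 = 130
  stock rod 5: 120 = 120
  stock rod 6: 110 + 90 = 200
  stock rod 7: 110 = 110
  stock rod 8: 100 = 100
Every load is within 200 cm, so 8 stock rods suffice.

Yes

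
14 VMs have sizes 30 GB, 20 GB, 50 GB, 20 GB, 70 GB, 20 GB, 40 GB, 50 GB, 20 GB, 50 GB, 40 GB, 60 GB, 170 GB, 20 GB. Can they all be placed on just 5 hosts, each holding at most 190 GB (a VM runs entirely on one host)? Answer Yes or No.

A valid assignment using 4 hosts:
  host 1: 170 + 20 = 190
  host 2: 70 + 60 + 50 = 180
  host 3: 50 + 50 + 40 + 40 = 180
  host 4: 30 + 20 + 20 + 20 + 20 = 110
That uses only 4 ≤ 5, so 5 hosts are enough.

Yes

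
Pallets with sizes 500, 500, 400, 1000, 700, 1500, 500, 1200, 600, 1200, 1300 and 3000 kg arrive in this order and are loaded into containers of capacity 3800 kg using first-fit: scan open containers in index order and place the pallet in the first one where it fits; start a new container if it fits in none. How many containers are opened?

4

  500 → container 1 (new)  [load 500/3800]
  500 → container 1  [load 1000/3800]
  400 → container 1  [load 1400/3800]
  1000 → container 1  [load 2400/3800]
  700 → container 1  [load 3100/3800]
  1500 → container 2 (new)  [load 1500/3800]
  500 → container 1  [load 3600/3800]
  1200 → container 2  [load 2700/3800]
  600 → container 2  [load 3300/3800]
  1200 → container 3 (new)  [load 1200/3800]
  1300 → container 3  [load 2500/3800]
  3000 → container 4 (new)  [load 3000/3800]
4 containers opened.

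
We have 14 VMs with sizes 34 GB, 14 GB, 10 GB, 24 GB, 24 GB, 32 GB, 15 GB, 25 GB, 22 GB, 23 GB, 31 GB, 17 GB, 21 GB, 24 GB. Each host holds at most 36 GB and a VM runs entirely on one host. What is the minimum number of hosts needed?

Total = 34 + 32 + 31 + 25 + 24 + 24 + 24 + 23 + 22 + 21 + 17 + 15 + 14 + 10 = 316 GB.
Lower bound: ⌈316/36⌉ = 9 hosts.
Also, 10 VMs each exceed 18 GB, and no two of those can share a host, so at least 10 hosts are needed.
A packing using 11 hosts:
  host 1: 34 = 34
  host 2: 32 = 32
  host 3: 31 = 31
  host 4: 25 + 10 = 35
  host 5: 24 = 24
  host 6: 24 = 24
  host 7: 24 = 24
  host 8: 23 = 23
  host 9: 22 + 14 = 36
  host 10: 21 + 15 = 36
  host 11: 17 = 17
No arrangement into 10 hosts stays within capacity, so 11 is optimal.

11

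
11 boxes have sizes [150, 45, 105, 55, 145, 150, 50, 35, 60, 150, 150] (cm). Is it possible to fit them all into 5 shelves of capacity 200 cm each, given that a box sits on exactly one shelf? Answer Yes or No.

No

Total = 1095 cm; ⌈1095/200⌉ = 6.
At least 6 shelves are required, but only 5 are allowed.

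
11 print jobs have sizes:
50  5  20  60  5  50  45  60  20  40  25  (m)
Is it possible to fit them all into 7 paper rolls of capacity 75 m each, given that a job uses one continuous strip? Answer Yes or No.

Yes

A valid assignment using 6 paper rolls:
  roll 1: 60 + 5 + 5 = 70
  roll 2: 60 = 60
  roll 3: 50 + 25 = 75
  roll 4: 50 + 20 = 70
  roll 5: 45 + 20 = 65
  roll 6: 40 = 40
That uses only 6 ≤ 7, so 7 paper rolls are enough.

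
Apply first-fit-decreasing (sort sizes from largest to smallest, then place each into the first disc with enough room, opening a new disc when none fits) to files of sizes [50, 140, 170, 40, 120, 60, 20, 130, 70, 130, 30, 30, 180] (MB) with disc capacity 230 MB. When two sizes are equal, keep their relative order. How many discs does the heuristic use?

Sorted descending: 180, 170, 140, 130, 130, 120, 70, 60, 50, 40, 30, 30, 20.
  180 → disc 1 (new)  [load 180/230]
  170 → disc 2 (new)  [load 170/230]
  140 → disc 3 (new)  [load 140/230]
  130 → disc 4 (new)  [load 130/230]
  130 → disc 5 (new)  [load 130/230]
  120 → disc 6 (new)  [load 120/230]
  70 → disc 3  [load 210/230]
  60 → disc 2  [load 230/230]
  50 → disc 1  [load 230/230]
  40 → disc 4  [load 170/230]
  30 → disc 4  [load 200/230]
  30 → disc 4  [load 230/230]
  20 → disc 3  [load 230/230]
6 discs opened.

6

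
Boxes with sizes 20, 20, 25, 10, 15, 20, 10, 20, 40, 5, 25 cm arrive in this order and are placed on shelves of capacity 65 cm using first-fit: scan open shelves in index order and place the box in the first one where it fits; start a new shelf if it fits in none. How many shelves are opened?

4

  20 → shelf 1 (new)  [load 20/65]
  20 → shelf 1  [load 40/65]
  25 → shelf 1  [load 65/65]
  10 → shelf 2 (new)  [load 10/65]
  15 → shelf 2  [load 25/65]
  20 → shelf 2  [load 45/65]
  10 → shelf 2  [load 55/65]
  20 → shelf 3 (new)  [load 20/65]
  40 → shelf 3  [load 60/65]
  5 → shelf 2  [load 60/65]
  25 → shelf 4 (new)  [load 25/65]
4 shelves opened.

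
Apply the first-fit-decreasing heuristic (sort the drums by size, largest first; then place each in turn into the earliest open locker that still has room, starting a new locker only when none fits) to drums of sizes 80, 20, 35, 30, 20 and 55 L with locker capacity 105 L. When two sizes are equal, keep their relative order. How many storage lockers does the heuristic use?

3

Sorted descending: 80, 55, 35, 30, 20, 20.
  80 → locker 1 (new)  [load 80/105]
  55 → locker 2 (new)  [load 55/105]
  35 → locker 2  [load 90/105]
  30 → locker 3 (new)  [load 30/105]
  20 → locker 1  [load 100/105]
  20 → locker 3  [load 50/105]
3 storage lockers opened.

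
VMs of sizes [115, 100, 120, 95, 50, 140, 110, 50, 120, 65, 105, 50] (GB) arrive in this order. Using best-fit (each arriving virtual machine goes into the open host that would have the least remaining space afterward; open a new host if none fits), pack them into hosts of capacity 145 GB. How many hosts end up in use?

10

  115 → host 1 (new)  [load 115/145]
  100 → host 2 (new)  [load 100/145]
  120 → host 3 (new)  [load 120/145]
  95 → host 4 (new)  [load 95/145]
  50 → host 4  [load 145/145]
  140 → host 5 (new)  [load 140/145]
  110 → host 6 (new)  [load 110/145]
  50 → host 7 (new)  [load 50/145]
  120 → host 8 (new)  [load 120/145]
  65 → host 7  [load 115/145]
  105 → host 9 (new)  [load 105/145]
  50 → host 10 (new)  [load 50/145]
10 hosts opened.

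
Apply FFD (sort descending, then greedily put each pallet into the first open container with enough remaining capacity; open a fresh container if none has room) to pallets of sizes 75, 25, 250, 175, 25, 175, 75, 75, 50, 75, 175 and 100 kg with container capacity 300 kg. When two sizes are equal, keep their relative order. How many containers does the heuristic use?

Sorted descending: 250, 175, 175, 175, 100, 75, 75, 75, 75, 50, 25, 25.
  250 → container 1 (new)  [load 250/300]
  175 → container 2 (new)  [load 175/300]
  175 → container 3 (new)  [load 175/300]
  175 → container 4 (new)  [load 175/300]
  100 → container 2  [load 275/300]
  75 → container 3  [load 250/300]
  75 → container 4  [load 250/300]
  75 → container 5 (new)  [load 75/300]
  75 → container 5  [load 150/300]
  50 → container 1  [load 300/300]
  25 → container 2  [load 300/300]
  25 → container 3  [load 275/300]
5 containers opened.

5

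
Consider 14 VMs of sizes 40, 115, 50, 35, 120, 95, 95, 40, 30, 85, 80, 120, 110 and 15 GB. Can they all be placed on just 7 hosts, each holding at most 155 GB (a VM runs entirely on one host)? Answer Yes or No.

Total = 1030 GB; ⌈1030/155⌉ = 7.
8 VMs each exceed half the capacity and cannot share a host, forcing at least 8 hosts.
At least 8 hosts are required, but only 7 are allowed.

No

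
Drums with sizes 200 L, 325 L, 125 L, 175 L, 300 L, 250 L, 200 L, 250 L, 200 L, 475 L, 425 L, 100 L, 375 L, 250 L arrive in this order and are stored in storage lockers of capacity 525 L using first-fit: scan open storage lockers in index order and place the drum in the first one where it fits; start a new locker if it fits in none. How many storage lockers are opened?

  200 → locker 1 (new)  [load 200/525]
  325 → locker 1  [load 525/525]
  125 → locker 2 (new)  [load 125/525]
  175 → locker 2  [load 300/525]
  300 → locker 3 (new)  [load 300/525]
  250 → locker 4 (new)  [load 250/525]
  200 → locker 2  [load 500/525]
  250 → locker 4  [load 500/525]
  200 → locker 3  [load 500/525]
  475 → locker 5 (new)  [load 475/525]
  425 → locker 6 (new)  [load 425/525]
  100 → locker 6  [load 525/525]
  375 → locker 7 (new)  [load 375/525]
  250 → locker 8 (new)  [load 250/525]
8 storage lockers opened.

8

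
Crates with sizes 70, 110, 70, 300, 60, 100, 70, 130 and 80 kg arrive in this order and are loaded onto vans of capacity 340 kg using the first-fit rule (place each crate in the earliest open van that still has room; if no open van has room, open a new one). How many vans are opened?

4

  70 → van 1 (new)  [load 70/340]
  110 → van 1  [load 180/340]
  70 → van 1  [load 250/340]
  300 → van 2 (new)  [load 300/340]
  60 → van 1  [load 310/340]
  100 → van 3 (new)  [load 100/340]
  70 → van 3  [load 170/340]
  130 → van 3  [load 300/340]
  80 → van 4 (new)  [load 80/340]
4 vans opened.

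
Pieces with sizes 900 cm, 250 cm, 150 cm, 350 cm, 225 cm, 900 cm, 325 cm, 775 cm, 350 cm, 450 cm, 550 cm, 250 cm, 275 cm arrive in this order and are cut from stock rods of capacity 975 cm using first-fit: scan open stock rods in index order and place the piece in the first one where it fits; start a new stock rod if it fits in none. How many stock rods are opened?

  900 → stock rod 1 (new)  [load 900/975]
  250 → stock rod 2 (new)  [load 250/975]
  150 → stock rod 2  [load 400/975]
  350 → stock rod 2  [load 750/975]
  225 → stock rod 2  [load 975/975]
  900 → stock rod 3 (new)  [load 900/975]
  325 → stock rod 4 (new)  [load 325/975]
  775 → stock rod 5 (new)  [load 775/975]
  350 → stock rod 4  [load 675/975]
  450 → stock rod 6 (new)  [load 450/975]
  550 → stock rod 7 (new)  [load 550/975]
  250 → stock rod 4  [load 925/975]
  275 → stock rod 6  [load 725/975]
7 stock rods opened.

7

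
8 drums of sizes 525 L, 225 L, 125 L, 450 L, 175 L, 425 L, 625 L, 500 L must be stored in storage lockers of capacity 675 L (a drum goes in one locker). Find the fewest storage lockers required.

Total = 625 + 525 + 500 + 450 + 425 + 225 + 175 + 125 = 3050 L.
Lower bound: ⌈3050/675⌉ = 5 storage lockers.
A packing using 5 storage lockers:
  locker 1: 625 = 625
  locker 2: 525 + 125 = 650
  locker 3: 500 + 175 = 675
  locker 4: 450 + 225 = 675
  locker 5: 425 = 425
This matches the lower bound, so 5 is optimal.

5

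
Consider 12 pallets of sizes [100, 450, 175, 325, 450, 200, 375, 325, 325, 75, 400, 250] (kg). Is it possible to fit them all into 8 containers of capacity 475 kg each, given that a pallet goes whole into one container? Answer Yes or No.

No

Total = 3450 kg; ⌈3450/475⌉ = 8.
The bound of 8 does not rule out 8, but exhaustive search shows no assignment into 8 containers of capacity 475 kg exists — the minimum is 9.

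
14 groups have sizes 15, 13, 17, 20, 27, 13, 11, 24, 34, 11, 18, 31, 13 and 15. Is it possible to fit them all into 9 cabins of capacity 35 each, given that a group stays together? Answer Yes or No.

Yes

A valid assignment using 9 cabins:
  cabin 1: 34 = 34
  cabin 2: 31 = 31
  cabin 3: 27 = 27
  cabin 4: 24 + 11 = 35
  cabin 5: 20 + 15 = 35
  cabin 6: 18 + 17 = 35
  cabin 7: 15 + 13 = 28
  cabin 8: 13 + 13 = 26
  cabin 9: 11 = 11
Every load is within 35, so 9 cabins suffice.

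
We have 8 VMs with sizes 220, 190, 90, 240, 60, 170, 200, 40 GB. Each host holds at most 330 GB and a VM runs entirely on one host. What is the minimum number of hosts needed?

Total = 240 + 220 + 200 + 190 + 170 + 90 + 60 + 40 = 1210 GB.
Lower bound: ⌈1210/330⌉ = 4 hosts.
Also, 5 VMs each exceed 165 GB, and no two of those can share a host, so at least 5 hosts are needed.
A packing using 5 hosts:
  host 1: 240 + 90 = 330
  host 2: 220 + 60 + 40 = 320
  host 3: 200 = 200
  host 4: 190 = 190
  host 5: 170 = 170
This matches the lower bound, so 5 is optimal.

5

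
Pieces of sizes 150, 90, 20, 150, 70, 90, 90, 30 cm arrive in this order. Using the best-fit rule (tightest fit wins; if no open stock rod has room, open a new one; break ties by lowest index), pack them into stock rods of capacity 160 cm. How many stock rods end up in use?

  150 → stock rod 1 (new)  [load 150/160]
  90 → stock rod 2 (new)  [load 90/160]
  20 → stock rod 2  [load 110/160]
  150 → stock rod 3 (new)  [load 150/160]
  70 → stock rod 4 (new)  [load 70/160]
  90 → stock rod 4  [load 160/160]
  90 → stock rod 5 (new)  [load 90/160]
  30 → stock rod 2  [load 140/160]
5 stock rods opened.

5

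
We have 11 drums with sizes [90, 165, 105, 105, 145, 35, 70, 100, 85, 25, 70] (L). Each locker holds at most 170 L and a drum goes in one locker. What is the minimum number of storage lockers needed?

Total = 165 + 145 + 105 + 105 + 100 + 90 + 85 + 70 + 70 + 35 + 25 = 995 L.
Lower bound: ⌈995/170⌉ = 6 storage lockers.
A packing using 7 storage lockers:
  locker 1: 165 = 165
  locker 2: 145 + 25 = 170
  locker 3: 105 + 35 = 140
  locker 4: 105 = 105
  locker 5: 100 + 70 = 170
  locker 6: 90 + 70 = 160
  locker 7: 85 = 85
No arrangement into 6 storage lockers stays within capacity, so 7 is optimal.

7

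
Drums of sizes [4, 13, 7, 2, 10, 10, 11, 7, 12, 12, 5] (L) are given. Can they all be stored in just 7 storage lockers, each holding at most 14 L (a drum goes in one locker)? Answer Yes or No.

Total = 93 L; ⌈93/14⌉ = 7.
The bound of 7 does not rule out 7, but exhaustive search shows no assignment into 7 storage lockers of capacity 14 L exists — the minimum is 8.

No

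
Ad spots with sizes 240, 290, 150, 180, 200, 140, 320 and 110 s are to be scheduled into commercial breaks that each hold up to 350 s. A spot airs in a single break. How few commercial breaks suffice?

Total = 320 + 290 + 240 + 200 + 180 + 150 + 140 + 110 = 1630 s.
Lower bound: ⌈1630/350⌉ = 5 commercial breaks.
A packing using 5 commercial breaks:
  break 1: 320 = 320
  break 2: 290 = 290
  break 3: 240 + 110 = 350
  break 4: 200 + 150 = 350
  break 5: 180 + 140 = 320
This matches the lower bound, so 5 is optimal.

5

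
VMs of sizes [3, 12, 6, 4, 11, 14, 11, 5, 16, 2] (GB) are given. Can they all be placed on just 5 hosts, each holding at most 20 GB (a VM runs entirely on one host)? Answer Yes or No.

A valid assignment using 5 hosts:
  host 1: 16 + 4 = 20
  host 2: 14 + 6 = 20
  host 3: 12 + 5 + 3 = 20
  host 4: 11 + 2 = 13
  host 5: 11 = 11
Every load is within 20 GB, so 5 hosts suffice.

Yes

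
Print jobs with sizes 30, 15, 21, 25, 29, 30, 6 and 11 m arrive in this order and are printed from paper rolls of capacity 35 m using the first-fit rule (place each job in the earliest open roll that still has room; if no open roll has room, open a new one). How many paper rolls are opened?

6

  30 → roll 1 (new)  [load 30/35]
  15 → roll 2 (new)  [load 15/35]
  21 → roll 3 (new)  [load 21/35]
  25 → roll 4 (new)  [load 25/35]
  29 → roll 5 (new)  [load 29/35]
  30 → roll 6 (new)  [load 30/35]
  6 → roll 2  [load 21/35]
  11 → roll 2  [load 32/35]
6 paper rolls opened.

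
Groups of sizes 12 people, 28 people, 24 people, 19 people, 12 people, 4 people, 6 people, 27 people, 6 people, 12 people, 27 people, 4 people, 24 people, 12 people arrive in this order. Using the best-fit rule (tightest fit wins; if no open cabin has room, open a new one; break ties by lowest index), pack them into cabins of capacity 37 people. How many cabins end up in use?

7

  12 → cabin 1 (new)  [load 12/37]
  28 → cabin 2 (new)  [load 28/37]
  24 → cabin 1  [load 36/37]
  19 → cabin 3 (new)  [load 19/37]
  12 → cabin 3  [load 31/37]
  4 → cabin 3  [load 35/37]
  6 → cabin 2  [load 34/37]
  27 → cabin 4 (new)  [load 27/37]
  6 → cabin 4  [load 33/37]
  12 → cabin 5 (new)  [load 12/37]
  27 → cabin 6 (new)  [load 27/37]
  4 → cabin 4  [load 37/37]
  24 → cabin 5  [load 36/37]
  12 → cabin 7 (new)  [load 12/37]
7 cabins opened.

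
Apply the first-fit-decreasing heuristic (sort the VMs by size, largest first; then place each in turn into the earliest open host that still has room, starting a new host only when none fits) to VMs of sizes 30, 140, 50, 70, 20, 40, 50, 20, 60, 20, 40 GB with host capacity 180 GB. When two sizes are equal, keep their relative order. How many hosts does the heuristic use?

3

Sorted descending: 140, 70, 60, 50, 50, 40, 40, 30, 20, 20, 20.
  140 → host 1 (new)  [load 140/180]
  70 → host 2 (new)  [load 70/180]
  60 → host 2  [load 130/180]
  50 → host 2  [load 180/180]
  50 → host 3 (new)  [load 50/180]
  40 → host 1  [load 180/180]
  40 → host 3  [load 90/180]
  30 → host 3  [load 120/180]
  20 → host 3  [load 140/180]
  20 → host 3  [load 160/180]
  20 → host 3  [load 180/180]
3 hosts opened.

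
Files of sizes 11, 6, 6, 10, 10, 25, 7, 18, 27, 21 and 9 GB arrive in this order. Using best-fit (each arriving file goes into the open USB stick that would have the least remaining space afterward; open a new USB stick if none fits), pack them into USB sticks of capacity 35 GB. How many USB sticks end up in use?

  11 → USB stick 1 (new)  [load 11/35]
  6 → USB stick 1  [load 17/35]
  6 → USB stick 1  [load 23/35]
  10 → USB stick 1  [load 33/35]
  10 → USB stick 2 (new)  [load 10/35]
  25 → USB stick 2  [load 35/35]
  7 → USB stick 3 (new)  [load 7/35]
  18 → USB stick 3  [load 25/35]
  27 → USB stick 4 (new)  [load 27/35]
  21 → USB stick 5 (new)  [load 21/35]
  9 → USB stick 3  [load 34/35]
5 USB sticks opened.

5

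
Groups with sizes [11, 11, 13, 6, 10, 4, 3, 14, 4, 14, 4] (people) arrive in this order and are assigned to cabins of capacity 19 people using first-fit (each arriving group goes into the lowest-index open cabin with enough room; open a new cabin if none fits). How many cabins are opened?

  11 → cabin 1 (new)  [load 11/19]
  11 → cabin 2 (new)  [load 11/19]
  13 → cabin 3 (new)  [load 13/19]
  6 → cabin 1  [load 17/19]
  10 → cabin 4 (new)  [load 10/19]
  4 → cabin 2  [load 15/19]
  3 → cabin 2  [load 18/19]
  14 → cabin 5 (new)  [load 14/19]
  4 → cabin 3  [load 17/19]
  14 → cabin 6 (new)  [load 14/19]
  4 → cabin 4  [load 14/19]
6 cabins opened.

6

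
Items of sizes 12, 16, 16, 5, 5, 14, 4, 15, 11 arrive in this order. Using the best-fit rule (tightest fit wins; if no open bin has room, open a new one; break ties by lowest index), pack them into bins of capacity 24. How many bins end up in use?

  12 → bin 1 (new)  [load 12/24]
  16 → bin 2 (new)  [load 16/24]
  16 → bin 3 (new)  [load 16/24]
  5 → bin 2  [load 21/24]
  5 → bin 3  [load 21/24]
  14 → bin 4 (new)  [load 14/24]
  4 → bin 4  [load 18/24]
  15 → bin 5 (new)  [load 15/24]
  11 → bin 1  [load 23/24]
5 bins opened.

5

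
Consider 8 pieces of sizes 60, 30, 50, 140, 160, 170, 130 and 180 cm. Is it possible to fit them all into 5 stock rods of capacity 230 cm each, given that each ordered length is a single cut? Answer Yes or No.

A valid assignment using 5 stock rods:
  stock rod 1: 180 + 50 = 230
  stock rod 2: 170 + 60 = 230
  stock rod 3: 160 + 30 = 190
  stock rod 4: 140 = 140
  stock rod 5: 130 = 130
Every load is within 230 cm, so 5 stock rods suffice.

Yes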